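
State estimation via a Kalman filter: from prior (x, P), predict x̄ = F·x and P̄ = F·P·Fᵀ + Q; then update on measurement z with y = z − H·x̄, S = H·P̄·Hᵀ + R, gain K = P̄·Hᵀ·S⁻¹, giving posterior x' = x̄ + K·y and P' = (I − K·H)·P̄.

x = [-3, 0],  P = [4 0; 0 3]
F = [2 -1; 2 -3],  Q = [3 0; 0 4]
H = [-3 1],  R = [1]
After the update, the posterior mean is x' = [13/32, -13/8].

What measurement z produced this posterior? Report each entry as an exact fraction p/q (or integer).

z = [-3]

x̄ = F·x = [-6, -6]
P̄ = F·P·Fᵀ + Q = [22 25; 25 47]
S = H·P̄·Hᵀ + R = [96]
K = P̄·Hᵀ·S⁻¹ = [-41/96; -7/24]
x' − x̄ = [205/32, 35/8] = K·y
y = (KᵀK)⁻¹·Kᵀ·(x' − x̄) = [-15]
z = y + H·x̄ = [-15] + [12] = [-3]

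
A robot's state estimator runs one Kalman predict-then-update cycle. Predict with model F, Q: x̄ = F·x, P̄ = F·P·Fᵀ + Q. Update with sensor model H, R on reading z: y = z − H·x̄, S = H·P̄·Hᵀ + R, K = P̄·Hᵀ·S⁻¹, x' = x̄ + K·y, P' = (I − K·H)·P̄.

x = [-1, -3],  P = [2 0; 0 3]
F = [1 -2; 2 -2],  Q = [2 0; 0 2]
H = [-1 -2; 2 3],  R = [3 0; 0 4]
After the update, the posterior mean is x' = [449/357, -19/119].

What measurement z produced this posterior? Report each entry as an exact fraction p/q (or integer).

z = [-2, 1]

x̄ = F·x = [5, 4]
P̄ = F·P·Fᵀ + Q = [16 16; 16 22]
S = H·P̄·Hᵀ + R = [171 -276; -276 458]
K = P̄·Hᵀ·S⁻¹ = [16/357 24/119; -24/119 11/119]
x' − x̄ = [-1336/357, -495/119] = K·y
y = (KᵀK)⁻¹·Kᵀ·(x' − x̄) = [11, -21]
z = y + H·x̄ = [11, -21] + [-13, 22] = [-2, 1]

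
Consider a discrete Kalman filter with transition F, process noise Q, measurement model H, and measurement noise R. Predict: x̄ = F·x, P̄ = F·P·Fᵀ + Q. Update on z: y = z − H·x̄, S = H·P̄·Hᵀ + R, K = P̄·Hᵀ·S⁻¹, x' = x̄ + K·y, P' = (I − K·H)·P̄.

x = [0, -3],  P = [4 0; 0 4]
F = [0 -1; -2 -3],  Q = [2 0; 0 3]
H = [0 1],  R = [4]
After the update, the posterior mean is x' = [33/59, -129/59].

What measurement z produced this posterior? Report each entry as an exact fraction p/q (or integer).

x̄ = F·x = [3, 9]
P̄ = F·P·Fᵀ + Q = [6 12; 12 55]
S = H·P̄·Hᵀ + R = [59]
K = P̄·Hᵀ·S⁻¹ = [12/59; 55/59]
x' − x̄ = [-144/59, -660/59] = K·y
y = (KᵀK)⁻¹·Kᵀ·(x' − x̄) = [-12]
z = y + H·x̄ = [-12] + [9] = [-3]

z = [-3]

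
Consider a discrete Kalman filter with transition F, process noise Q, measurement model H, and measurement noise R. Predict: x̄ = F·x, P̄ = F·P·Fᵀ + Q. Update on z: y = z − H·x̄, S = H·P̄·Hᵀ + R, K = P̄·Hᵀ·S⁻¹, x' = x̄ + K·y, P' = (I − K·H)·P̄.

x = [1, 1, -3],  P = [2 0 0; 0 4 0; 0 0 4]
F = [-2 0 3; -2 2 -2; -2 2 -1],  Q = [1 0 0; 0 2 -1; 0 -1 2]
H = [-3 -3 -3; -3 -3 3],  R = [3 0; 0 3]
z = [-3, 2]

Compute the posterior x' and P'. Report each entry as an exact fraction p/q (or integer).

x' = [-109244/33667, 113569/33667, 29610/33667]
P' = [344409/33667 -338512/33667 -6022/33667; -338512/33667 338196/33667 6049/33667; -6022/33667 6049/33667 5556/33667]

x̄ = F·x = [-11, 6, 3]
P̄ = F·P·Fᵀ + Q = [45 -16 -4; -16 42 31; -4 31 30]
y = z − H·x̄ = [-9, -22]
S = H·P̄·Hᵀ + R = [1254 225; 225 282]
K = P̄·Hᵀ·S⁻¹ = [125/33667 -11919/33667; -5733/33667 6365/33667; -5583/33667 5529/33667]
x' = x̄ + K·y = [-109244/33667, 113569/33667, 29610/33667]
P' = (I − K·H)·P̄ = [344409/33667 -338512/33667 -6022/33667; -338512/33667 338196/33667 6049/33667; -6022/33667 6049/33667 5556/33667]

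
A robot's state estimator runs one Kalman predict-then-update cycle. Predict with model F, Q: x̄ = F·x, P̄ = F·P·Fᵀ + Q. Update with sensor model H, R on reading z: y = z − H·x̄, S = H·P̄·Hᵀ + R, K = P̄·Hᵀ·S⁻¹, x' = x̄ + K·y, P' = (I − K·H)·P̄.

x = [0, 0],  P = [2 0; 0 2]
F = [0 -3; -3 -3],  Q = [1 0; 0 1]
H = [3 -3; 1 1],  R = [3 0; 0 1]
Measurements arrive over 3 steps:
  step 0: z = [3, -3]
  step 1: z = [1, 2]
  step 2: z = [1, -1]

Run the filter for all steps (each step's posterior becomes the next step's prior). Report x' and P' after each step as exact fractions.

step 0: x' = [-1552/1567, -3106/1567], P' = [1535/4701 776/4701; 776/4701 1553/4701]
step 1: x' = [607373/425019, 469676/425019], P' = [127742/425019 67745/425019; 67745/425019 137003/425019]
step 2: x' = [-15445576/36148377, -32573245/36148377], P' = [10847162/36148377 5761484/36148377; 5761484/36148377 11636858/36148377]

step 0: x̄ = F·x = [0, 0]
step 0: P̄ = F·P·Fᵀ + Q = [19 18; 18 37]
step 0: y = z − H·x̄ = [3, -3]
step 0: S = H·P̄·Hᵀ + R = [183 -54; -54 93]
step 0: K = P̄·Hᵀ·S⁻¹ = [253/1567 2311/4701; -259/1567 2329/4701]
step 0: x' = x̄ + K·y = [-1552/1567, -3106/1567]
step 0: P' = (I − K·H)·P̄ = [1535/4701 776/4701; 776/4701 1553/4701]
step 1: x̄ = F·x = [9318/1567, 13974/1567]
step 1: P̄ = F·P·Fᵀ + Q = [6226/1567 6987/1567; 6987/1567 15487/1567]
step 1: y = z − H·x̄ = [15535/1567, -20158/1567]
step 1: S = H·P̄·Hᵀ + R = [74352/1567 -27783/1567; -27783/1567 37254/1567]
step 1: K = P̄·Hᵀ·S⁻¹ = [2857/20239 195487/425019; -3298/20239 204748/425019]
step 1: x' = x̄ + K·y = [607373/425019, 469676/425019]
step 1: P' = (I − K·H)·P̄ = [127742/425019 67745/425019; 67745/425019 137003/425019]
step 2: x̄ = F·x = [-469676/141673, -1077049/141673]
step 2: P̄ = F·P·Fᵀ + Q = [552682/141673 614244/141673; 614244/141673 1342378/141673]
step 2: y = z − H·x̄ = [-1680446/141673, 1405052/141673]
step 2: S = H·P̄·Hᵀ + R = [6424167/141673 -2369088/141673; -2369088/141673 3265221/141673]
step 2: K = P̄·Hᵀ·S⁻¹ = [1695226/12049459 16608646/36148377; -1958458/12049459 17398342/36148377]
step 2: x' = x̄ + K·y = [-15445576/36148377, -32573245/36148377]
step 2: P' = (I − K·H)·P̄ = [10847162/36148377 5761484/36148377; 5761484/36148377 11636858/36148377]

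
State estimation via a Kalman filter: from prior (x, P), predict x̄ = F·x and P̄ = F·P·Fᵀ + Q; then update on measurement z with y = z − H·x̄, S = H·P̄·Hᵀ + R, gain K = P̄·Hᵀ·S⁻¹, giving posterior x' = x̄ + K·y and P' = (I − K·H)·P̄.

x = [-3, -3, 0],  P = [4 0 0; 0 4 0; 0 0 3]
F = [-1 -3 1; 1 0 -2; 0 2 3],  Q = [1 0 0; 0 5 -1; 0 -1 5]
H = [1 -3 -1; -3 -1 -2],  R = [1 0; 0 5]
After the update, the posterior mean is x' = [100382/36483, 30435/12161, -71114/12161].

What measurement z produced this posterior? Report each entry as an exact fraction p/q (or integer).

x̄ = F·x = [12, -3, -6]
P̄ = F·P·Fᵀ + Q = [44 -10 -15; -10 21 -19; -15 -19 48]
S = H·P̄·Hᵀ + R = [258 -201; -201 298]
K = P̄·Hᵀ·S⁻¹ = [8030/36483 -1949/12161; -2215/12161 424/12161; -2740/12161 -3154/12161]
x' − x̄ = [-337414/36483, 66918/12161, 1852/12161] = K·y
y = (KᵀK)⁻¹·Kᵀ·(x' − x̄) = [-26, 22]
z = y + H·x̄ = [-26, 22] + [27, -21] = [1, 1]

z = [1, 1]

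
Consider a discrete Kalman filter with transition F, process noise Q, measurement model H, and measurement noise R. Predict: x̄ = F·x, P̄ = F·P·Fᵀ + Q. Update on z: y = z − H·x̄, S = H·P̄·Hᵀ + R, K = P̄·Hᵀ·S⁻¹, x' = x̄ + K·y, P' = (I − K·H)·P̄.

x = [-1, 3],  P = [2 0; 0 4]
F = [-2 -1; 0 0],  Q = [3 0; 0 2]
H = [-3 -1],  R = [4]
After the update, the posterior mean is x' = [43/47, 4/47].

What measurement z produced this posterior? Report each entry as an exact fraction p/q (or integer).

z = [-3]

x̄ = F·x = [-1, 0]
P̄ = F·P·Fᵀ + Q = [15 0; 0 2]
S = H·P̄·Hᵀ + R = [141]
K = P̄·Hᵀ·S⁻¹ = [-15/47; -2/141]
x' − x̄ = [90/47, 4/47] = K·y
y = (KᵀK)⁻¹·Kᵀ·(x' − x̄) = [-6]
z = y + H·x̄ = [-6] + [3] = [-3]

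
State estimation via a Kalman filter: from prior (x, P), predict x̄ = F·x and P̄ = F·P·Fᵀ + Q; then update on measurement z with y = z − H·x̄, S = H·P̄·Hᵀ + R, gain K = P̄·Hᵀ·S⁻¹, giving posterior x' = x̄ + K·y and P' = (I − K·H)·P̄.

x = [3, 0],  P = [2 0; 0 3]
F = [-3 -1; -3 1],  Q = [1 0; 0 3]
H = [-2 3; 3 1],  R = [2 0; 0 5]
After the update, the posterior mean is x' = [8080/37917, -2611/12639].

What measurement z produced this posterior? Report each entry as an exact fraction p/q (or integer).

x̄ = F·x = [-9, -9]
P̄ = F·P·Fᵀ + Q = [22 15; 15 24]
S = H·P̄·Hᵀ + R = [126 45; 45 317]
K = P̄·Hᵀ·S⁻¹ = [-3328/37917 1129/4213; 3403/12639 756/4213]
x' − x̄ = [349333/37917, 111140/12639] = K·y
y = (KᵀK)⁻¹·Kᵀ·(x' − x̄) = [8, 37]
z = y + H·x̄ = [8, 37] + [-9, -36] = [-1, 1]

z = [-1, 1]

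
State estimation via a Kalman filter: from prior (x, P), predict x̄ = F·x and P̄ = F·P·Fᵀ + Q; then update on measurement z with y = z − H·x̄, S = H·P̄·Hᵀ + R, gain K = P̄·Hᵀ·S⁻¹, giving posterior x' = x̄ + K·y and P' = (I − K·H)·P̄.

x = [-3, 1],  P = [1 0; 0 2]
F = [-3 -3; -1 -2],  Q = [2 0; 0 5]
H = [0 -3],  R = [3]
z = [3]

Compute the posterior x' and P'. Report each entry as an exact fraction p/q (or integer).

x̄ = F·x = [6, 1]
P̄ = F·P·Fᵀ + Q = [29 15; 15 14]
y = z − H·x̄ = [6]
S = H·P̄·Hᵀ + R = [129]
K = P̄·Hᵀ·S⁻¹ = [-15/43; -14/43]
x' = x̄ + K·y = [168/43, -41/43]
P' = (I − K·H)·P̄ = [572/43 15/43; 15/43 14/43]

x' = [168/43, -41/43]
P' = [572/43 15/43; 15/43 14/43]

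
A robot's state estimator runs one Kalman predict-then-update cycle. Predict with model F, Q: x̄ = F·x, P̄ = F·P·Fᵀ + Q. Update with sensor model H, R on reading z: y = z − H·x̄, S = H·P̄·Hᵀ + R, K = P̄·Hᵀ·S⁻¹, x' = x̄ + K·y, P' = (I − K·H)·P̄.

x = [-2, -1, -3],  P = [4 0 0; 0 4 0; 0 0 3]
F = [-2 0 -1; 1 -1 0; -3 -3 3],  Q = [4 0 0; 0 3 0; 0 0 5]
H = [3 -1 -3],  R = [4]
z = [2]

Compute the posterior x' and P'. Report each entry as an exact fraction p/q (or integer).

x̄ = F·x = [7, -1, 0]
P̄ = F·P·Fᵀ + Q = [23 -8 15; -8 11 0; 15 0 104]
y = z − H·x̄ = [-20]
S = H·P̄·Hᵀ + R = [936]
K = P̄·Hᵀ·S⁻¹ = [4/117; -35/936; -89/312]
x' = x̄ + K·y = [739/117, -59/234, 445/78]
P' = (I − K·H)·P̄ = [2563/117 -796/117 941/39; -796/117 9071/936 -3115/312; 941/39 -3115/312 2895/104]

x' = [739/117, -59/234, 445/78]
P' = [2563/117 -796/117 941/39; -796/117 9071/936 -3115/312; 941/39 -3115/312 2895/104]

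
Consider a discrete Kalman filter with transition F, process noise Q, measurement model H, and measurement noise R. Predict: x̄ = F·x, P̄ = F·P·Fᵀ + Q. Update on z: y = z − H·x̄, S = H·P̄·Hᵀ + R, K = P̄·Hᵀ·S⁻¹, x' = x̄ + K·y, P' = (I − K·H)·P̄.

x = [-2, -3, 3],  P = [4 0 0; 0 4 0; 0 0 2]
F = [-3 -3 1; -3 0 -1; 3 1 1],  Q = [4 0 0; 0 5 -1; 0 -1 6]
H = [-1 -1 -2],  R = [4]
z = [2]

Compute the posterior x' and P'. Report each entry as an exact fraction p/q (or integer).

x̄ = F·x = [18, 3, -6]
P̄ = F·P·Fᵀ + Q = [78 34 -46; 34 43 -39; -46 -39 48]
y = z − H·x̄ = [11]
S = H·P̄·Hᵀ + R = [45]
K = P̄·Hᵀ·S⁻¹ = [-4/9; 1/45; -11/45]
x' = x̄ + K·y = [118/9, 146/45, -391/45]
P' = (I − K·H)·P̄ = [622/9 310/9 -458/9; 310/9 1934/45 -1744/45; -458/9 -1744/45 2039/45]

x' = [118/9, 146/45, -391/45]
P' = [622/9 310/9 -458/9; 310/9 1934/45 -1744/45; -458/9 -1744/45 2039/45]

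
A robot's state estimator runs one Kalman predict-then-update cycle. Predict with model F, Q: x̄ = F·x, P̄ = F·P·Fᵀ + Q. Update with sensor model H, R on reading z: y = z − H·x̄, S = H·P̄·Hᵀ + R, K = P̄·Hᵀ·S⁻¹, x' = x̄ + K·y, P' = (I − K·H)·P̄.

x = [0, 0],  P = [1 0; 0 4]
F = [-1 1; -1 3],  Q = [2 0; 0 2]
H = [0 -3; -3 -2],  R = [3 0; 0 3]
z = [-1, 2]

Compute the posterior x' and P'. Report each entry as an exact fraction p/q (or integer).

x' = [-2551/3537, 91/393]
P' = [1373/3537 -65/393; -65/393 39/131]

x̄ = F·x = [0, 0]
P̄ = F·P·Fᵀ + Q = [7 13; 13 39]
y = z − H·x̄ = [-1, 2]
S = H·P̄·Hᵀ + R = [354 351; 351 378]
K = P̄·Hᵀ·S⁻¹ = [65/393 -983/3537; -39/131 -13/393]
x' = x̄ + K·y = [-2551/3537, 91/393]
P' = (I − K·H)·P̄ = [1373/3537 -65/393; -65/393 39/131]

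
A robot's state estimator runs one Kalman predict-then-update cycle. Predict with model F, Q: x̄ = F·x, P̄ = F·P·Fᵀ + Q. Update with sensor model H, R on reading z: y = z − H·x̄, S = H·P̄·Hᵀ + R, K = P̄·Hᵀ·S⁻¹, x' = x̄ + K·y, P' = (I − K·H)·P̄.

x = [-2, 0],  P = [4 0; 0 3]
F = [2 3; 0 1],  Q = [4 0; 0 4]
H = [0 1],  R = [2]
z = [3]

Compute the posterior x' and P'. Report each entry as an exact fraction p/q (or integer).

x' = [-1, 7/3]
P' = [38 2; 2 14/9]

x̄ = F·x = [-4, 0]
P̄ = F·P·Fᵀ + Q = [47 9; 9 7]
y = z − H·x̄ = [3]
S = H·P̄·Hᵀ + R = [9]
K = P̄·Hᵀ·S⁻¹ = [1; 7/9]
x' = x̄ + K·y = [-1, 7/3]
P' = (I − K·H)·P̄ = [38 2; 2 14/9]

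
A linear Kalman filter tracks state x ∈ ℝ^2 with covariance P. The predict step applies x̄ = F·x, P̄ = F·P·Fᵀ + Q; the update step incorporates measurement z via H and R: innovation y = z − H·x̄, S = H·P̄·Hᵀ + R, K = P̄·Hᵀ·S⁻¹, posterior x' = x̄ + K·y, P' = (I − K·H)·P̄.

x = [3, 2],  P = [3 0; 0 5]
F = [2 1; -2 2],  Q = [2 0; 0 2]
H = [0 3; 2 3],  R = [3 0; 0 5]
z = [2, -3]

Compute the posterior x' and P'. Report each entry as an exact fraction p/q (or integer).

x̄ = F·x = [8, -2]
P̄ = F·P·Fᵀ + Q = [19 -2; -2 34]
y = z − H·x̄ = [8, -13]
S = H·P̄·Hᵀ + R = [309 294; 294 363]
K = P̄·Hᵀ·S⁻¹ = [-3862/8577 3884/8577; 2738/8577 98/8577]
x' = x̄ + K·y = [-12772/8577, 3476/8577]
P' = (I − K·H)·P̄ = [15503/8577 -3862/8577; -3862/8577 2738/8577]

x' = [-12772/8577, 3476/8577]
P' = [15503/8577 -3862/8577; -3862/8577 2738/8577]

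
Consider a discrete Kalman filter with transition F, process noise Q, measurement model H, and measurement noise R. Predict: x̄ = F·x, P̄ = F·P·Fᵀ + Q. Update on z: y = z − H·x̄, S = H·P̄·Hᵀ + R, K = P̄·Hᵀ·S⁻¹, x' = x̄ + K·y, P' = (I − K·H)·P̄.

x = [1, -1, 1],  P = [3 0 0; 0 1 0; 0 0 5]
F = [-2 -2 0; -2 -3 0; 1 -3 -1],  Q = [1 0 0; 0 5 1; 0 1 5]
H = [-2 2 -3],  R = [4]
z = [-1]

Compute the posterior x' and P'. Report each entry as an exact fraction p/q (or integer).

x' = [6/91, 103/91, 99/91]
P' = [1545/91 1634/91 58/91; 1634/91 2358/91 480/91; 58/91 480/91 320/91]

x̄ = F·x = [0, 1, 3]
P̄ = F·P·Fᵀ + Q = [17 18 0; 18 26 4; 0 4 22]
y = z − H·x̄ = [6]
S = H·P̄·Hᵀ + R = [182]
K = P̄·Hᵀ·S⁻¹ = [1/91; 2/91; -29/91]
x' = x̄ + K·y = [6/91, 103/91, 99/91]
P' = (I − K·H)·P̄ = [1545/91 1634/91 58/91; 1634/91 2358/91 480/91; 58/91 480/91 320/91]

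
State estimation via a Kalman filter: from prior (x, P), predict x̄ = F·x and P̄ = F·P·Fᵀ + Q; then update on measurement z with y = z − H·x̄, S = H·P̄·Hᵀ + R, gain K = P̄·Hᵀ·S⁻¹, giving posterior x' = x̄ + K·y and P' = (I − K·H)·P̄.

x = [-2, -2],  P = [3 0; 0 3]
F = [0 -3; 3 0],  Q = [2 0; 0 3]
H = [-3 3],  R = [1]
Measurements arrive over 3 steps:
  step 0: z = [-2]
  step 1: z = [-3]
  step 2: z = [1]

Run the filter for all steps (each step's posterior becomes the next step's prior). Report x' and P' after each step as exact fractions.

step 0: x̄ = F·x = [6, -6]
step 0: P̄ = F·P·Fᵀ + Q = [29 0; 0 30]
step 0: y = z − H·x̄ = [34]
step 0: S = H·P̄·Hᵀ + R = [532]
step 0: K = P̄·Hᵀ·S⁻¹ = [-87/532; 45/266]
step 0: x' = x̄ + K·y = [117/266, -33/133]
step 0: P' = (I − K·H)·P̄ = [7859/532 3915/266; 3915/266 1965/133]
step 1: x̄ = F·x = [99/133, 351/266]
step 1: P̄ = F·P·Fᵀ + Q = [17951/133 -35235/266; -35235/266 72327/532]
step 1: y = z − H·x̄ = [-1257/266]
step 1: S = H·P̄·Hᵀ + R = [2566171/532]
step 1: K = P̄·Hᵀ·S⁻¹ = [-426822/2566171; 428391/2566171]
step 1: x' = x̄ + K·y = [3927132/2566171, 1361799/2566171]
step 1: P' = (I − K·H)·P̄ = [3917900/2566171 3775626/2566171; 3775626/2566171 3918423/2566171]
step 2: x̄ = F·x = [-4085397/2566171, 11781396/2566171]
step 2: P̄ = F·P·Fᵀ + Q = [40398149/2566171 -33980634/2566171; -33980634/2566171 42959613/2566171]
step 2: y = z − H·x̄ = [-45034208/2566171]
step 2: S = H·P̄·Hᵀ + R = [1364437441/2566171]
step 2: K = P̄·Hᵀ·S⁻¹ = [-223136349/1364437441; 230820741/1364437441]
step 2: x' = x̄ + K·y = [1743648465/1364437441, 2213472348/1364437441]
step 2: P' = (I − K·H)·P̄ = [2077381748/1364437441 2003002965/1364437441; 2003002965/1364437441 2079943212/1364437441]

step 0: x' = [117/266, -33/133], P' = [7859/532 3915/266; 3915/266 1965/133]
step 1: x' = [3927132/2566171, 1361799/2566171], P' = [3917900/2566171 3775626/2566171; 3775626/2566171 3918423/2566171]
step 2: x' = [1743648465/1364437441, 2213472348/1364437441], P' = [2077381748/1364437441 2003002965/1364437441; 2003002965/1364437441 2079943212/1364437441]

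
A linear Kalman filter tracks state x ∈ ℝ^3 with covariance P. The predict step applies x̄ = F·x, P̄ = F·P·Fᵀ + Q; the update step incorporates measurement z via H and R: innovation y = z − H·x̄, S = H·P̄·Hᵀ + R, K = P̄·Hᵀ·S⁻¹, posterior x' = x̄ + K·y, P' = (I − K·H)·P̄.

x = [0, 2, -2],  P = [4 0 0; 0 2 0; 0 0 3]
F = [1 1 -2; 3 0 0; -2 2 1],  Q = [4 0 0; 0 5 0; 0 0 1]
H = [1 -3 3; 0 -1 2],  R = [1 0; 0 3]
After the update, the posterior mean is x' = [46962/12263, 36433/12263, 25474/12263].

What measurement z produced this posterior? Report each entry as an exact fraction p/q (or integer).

z = [1, 2]

x̄ = F·x = [6, 0, 2]
P̄ = F·P·Fᵀ + Q = [22 12 -10; 12 41 -24; -10 -24 28]
S = H·P̄·Hᵀ + R = [944 475; 475 252]
K = P̄·Hᵀ·S⁻¹ = [4112/12263 -9308/12263; -3841/12263 2909/12263; -1208/12263 6170/12263]
x' − x̄ = [-26616/12263, 36433/12263, 948/12263] = K·y
y = (KᵀK)⁻¹·Kᵀ·(x' − x̄) = [-11, -2]
z = y + H·x̄ = [-11, -2] + [12, 4] = [1, 2]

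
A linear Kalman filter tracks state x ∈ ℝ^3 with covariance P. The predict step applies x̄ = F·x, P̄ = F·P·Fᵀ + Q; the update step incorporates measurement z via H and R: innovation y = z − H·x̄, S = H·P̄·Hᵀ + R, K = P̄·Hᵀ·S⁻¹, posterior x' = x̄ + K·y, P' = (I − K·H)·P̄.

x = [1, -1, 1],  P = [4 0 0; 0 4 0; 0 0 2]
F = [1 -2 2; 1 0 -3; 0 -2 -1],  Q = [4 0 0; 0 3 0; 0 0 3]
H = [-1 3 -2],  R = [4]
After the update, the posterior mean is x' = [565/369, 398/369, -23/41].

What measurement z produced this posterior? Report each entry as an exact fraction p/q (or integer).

x̄ = F·x = [5, -2, 1]
P̄ = F·P·Fᵀ + Q = [32 -8 12; -8 25 6; 12 6 21]
S = H·P̄·Hᵀ + R = [369]
K = P̄·Hᵀ·S⁻¹ = [-80/369; 71/369; -4/41]
x' − x̄ = [-1280/369, 1136/369, -64/41] = K·y
y = (KᵀK)⁻¹·Kᵀ·(x' − x̄) = [16]
z = y + H·x̄ = [16] + [-13] = [3]

z = [3]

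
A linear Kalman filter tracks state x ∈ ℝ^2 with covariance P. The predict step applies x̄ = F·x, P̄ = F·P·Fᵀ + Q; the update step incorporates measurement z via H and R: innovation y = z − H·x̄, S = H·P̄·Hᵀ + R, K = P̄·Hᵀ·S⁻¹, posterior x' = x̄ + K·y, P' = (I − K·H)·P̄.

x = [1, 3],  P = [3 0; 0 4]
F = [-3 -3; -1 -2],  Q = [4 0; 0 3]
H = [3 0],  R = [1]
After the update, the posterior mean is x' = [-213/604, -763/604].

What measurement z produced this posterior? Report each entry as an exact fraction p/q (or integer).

z = [-1]

x̄ = F·x = [-12, -7]
P̄ = F·P·Fᵀ + Q = [67 33; 33 22]
S = H·P̄·Hᵀ + R = [604]
K = P̄·Hᵀ·S⁻¹ = [201/604; 99/604]
x' − x̄ = [7035/604, 3465/604] = K·y
y = (KᵀK)⁻¹·Kᵀ·(x' − x̄) = [35]
z = y + H·x̄ = [35] + [-36] = [-1]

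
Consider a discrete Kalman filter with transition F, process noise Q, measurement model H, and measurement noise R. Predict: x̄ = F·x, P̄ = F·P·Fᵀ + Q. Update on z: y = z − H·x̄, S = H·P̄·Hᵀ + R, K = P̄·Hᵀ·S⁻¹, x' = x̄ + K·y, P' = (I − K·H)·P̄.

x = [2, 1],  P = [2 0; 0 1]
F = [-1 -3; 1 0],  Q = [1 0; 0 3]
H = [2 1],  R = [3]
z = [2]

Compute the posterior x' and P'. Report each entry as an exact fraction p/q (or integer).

x' = [-5/12, 53/24]
P' = [23/12 -59/24; -59/24 239/48]

x̄ = F·x = [-5, 2]
P̄ = F·P·Fᵀ + Q = [12 -2; -2 5]
y = z − H·x̄ = [10]
S = H·P̄·Hᵀ + R = [48]
K = P̄·Hᵀ·S⁻¹ = [11/24; 1/48]
x' = x̄ + K·y = [-5/12, 53/24]
P' = (I − K·H)·P̄ = [23/12 -59/24; -59/24 239/48]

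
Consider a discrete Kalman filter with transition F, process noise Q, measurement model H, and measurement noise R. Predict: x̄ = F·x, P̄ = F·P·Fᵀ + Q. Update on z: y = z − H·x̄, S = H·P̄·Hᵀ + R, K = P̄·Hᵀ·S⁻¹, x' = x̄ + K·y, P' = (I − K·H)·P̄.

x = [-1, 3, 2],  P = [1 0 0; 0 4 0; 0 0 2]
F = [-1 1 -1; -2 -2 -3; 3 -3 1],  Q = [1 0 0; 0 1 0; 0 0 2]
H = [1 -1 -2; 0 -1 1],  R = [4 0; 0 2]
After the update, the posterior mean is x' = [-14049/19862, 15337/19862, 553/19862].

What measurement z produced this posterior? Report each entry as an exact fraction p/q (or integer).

x̄ = F·x = [2, -10, -10]
P̄ = F·P·Fᵀ + Q = [8 0 -17; 0 39 12; -17 12 49]
S = H·P̄·Hᵀ + R = [363 -64; -64 66]
K = P̄·Hᵀ·S⁻¹ = [842/9931 -3483/19862; -2943/9931 -13833/19862; -3007/9931 5303/19862]
x' − x̄ = [-53773/19862, 213957/19862, 199173/19862] = K·y
y = (KᵀK)⁻¹·Kᵀ·(x' − x̄) = [-34, -1]
z = y + H·x̄ = [-34, -1] + [32, 0] = [-2, -1]

z = [-2, -1]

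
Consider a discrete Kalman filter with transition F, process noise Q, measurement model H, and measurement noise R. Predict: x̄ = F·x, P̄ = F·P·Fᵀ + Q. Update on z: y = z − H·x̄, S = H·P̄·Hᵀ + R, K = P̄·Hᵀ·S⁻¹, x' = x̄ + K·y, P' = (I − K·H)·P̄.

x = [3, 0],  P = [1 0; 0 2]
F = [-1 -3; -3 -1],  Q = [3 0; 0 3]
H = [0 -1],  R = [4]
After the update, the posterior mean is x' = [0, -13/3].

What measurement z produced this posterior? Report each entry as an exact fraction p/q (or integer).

x̄ = F·x = [-3, -9]
P̄ = F·P·Fᵀ + Q = [22 9; 9 14]
S = H·P̄·Hᵀ + R = [18]
K = P̄·Hᵀ·S⁻¹ = [-1/2; -7/9]
x' − x̄ = [3, 14/3] = K·y
y = (KᵀK)⁻¹·Kᵀ·(x' − x̄) = [-6]
z = y + H·x̄ = [-6] + [9] = [3]

z = [3]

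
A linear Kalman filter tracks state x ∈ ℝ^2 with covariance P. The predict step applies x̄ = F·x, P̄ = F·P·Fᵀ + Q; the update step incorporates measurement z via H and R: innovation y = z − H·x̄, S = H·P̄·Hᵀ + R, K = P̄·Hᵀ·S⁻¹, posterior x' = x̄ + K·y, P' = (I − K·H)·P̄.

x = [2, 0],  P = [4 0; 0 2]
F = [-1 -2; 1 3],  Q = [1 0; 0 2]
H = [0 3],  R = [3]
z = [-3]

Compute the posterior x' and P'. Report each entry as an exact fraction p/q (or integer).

x' = [-2/73, -70/73]
P' = [181/73 -16/73; -16/73 24/73]

x̄ = F·x = [-2, 2]
P̄ = F·P·Fᵀ + Q = [13 -16; -16 24]
y = z − H·x̄ = [-9]
S = H·P̄·Hᵀ + R = [219]
K = P̄·Hᵀ·S⁻¹ = [-16/73; 24/73]
x' = x̄ + K·y = [-2/73, -70/73]
P' = (I − K·H)·P̄ = [181/73 -16/73; -16/73 24/73]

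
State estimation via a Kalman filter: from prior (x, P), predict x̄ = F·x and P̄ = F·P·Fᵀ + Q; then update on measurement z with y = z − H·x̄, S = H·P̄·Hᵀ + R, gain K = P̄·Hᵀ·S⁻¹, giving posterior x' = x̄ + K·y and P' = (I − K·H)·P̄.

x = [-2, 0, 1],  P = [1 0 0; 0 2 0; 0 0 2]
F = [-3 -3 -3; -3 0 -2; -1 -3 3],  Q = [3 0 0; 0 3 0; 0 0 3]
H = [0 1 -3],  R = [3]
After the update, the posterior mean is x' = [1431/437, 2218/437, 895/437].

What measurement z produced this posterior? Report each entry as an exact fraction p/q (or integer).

x̄ = F·x = [3, 4, 5]
P̄ = F·P·Fᵀ + Q = [48 21 3; 21 20 -9; 3 -9 40]
S = H·P̄·Hᵀ + R = [437]
K = P̄·Hᵀ·S⁻¹ = [12/437; 47/437; -129/437]
x' − x̄ = [120/437, 470/437, -1290/437] = K·y
y = (KᵀK)⁻¹·Kᵀ·(x' − x̄) = [10]
z = y + H·x̄ = [10] + [-11] = [-1]

z = [-1]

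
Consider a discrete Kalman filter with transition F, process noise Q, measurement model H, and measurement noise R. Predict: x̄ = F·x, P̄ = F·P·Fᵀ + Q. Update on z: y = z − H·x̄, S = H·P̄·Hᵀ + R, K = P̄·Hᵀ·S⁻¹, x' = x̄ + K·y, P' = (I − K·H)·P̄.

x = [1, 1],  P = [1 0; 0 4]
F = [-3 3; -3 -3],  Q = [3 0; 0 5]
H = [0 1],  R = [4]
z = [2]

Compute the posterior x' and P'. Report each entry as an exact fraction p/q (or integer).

x̄ = F·x = [0, -6]
P̄ = F·P·Fᵀ + Q = [48 -27; -27 50]
y = z − H·x̄ = [8]
S = H·P̄·Hᵀ + R = [54]
K = P̄·Hᵀ·S⁻¹ = [-1/2; 25/27]
x' = x̄ + K·y = [-4, 38/27]
P' = (I − K·H)·P̄ = [69/2 -2; -2 100/27]

x' = [-4, 38/27]
P' = [69/2 -2; -2 100/27]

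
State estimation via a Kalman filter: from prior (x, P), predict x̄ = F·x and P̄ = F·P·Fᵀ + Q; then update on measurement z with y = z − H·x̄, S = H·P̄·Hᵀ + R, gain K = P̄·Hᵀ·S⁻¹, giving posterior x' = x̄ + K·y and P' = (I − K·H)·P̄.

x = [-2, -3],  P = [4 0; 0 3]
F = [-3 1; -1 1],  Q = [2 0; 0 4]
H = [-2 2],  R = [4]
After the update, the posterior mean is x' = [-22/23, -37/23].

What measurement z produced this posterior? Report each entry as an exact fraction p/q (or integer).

x̄ = F·x = [3, -1]
P̄ = F·P·Fᵀ + Q = [41 15; 15 11]
S = H·P̄·Hᵀ + R = [92]
K = P̄·Hᵀ·S⁻¹ = [-13/23; -2/23]
x' − x̄ = [-91/23, -14/23] = K·y
y = (KᵀK)⁻¹·Kᵀ·(x' − x̄) = [7]
z = y + H·x̄ = [7] + [-8] = [-1]

z = [-1]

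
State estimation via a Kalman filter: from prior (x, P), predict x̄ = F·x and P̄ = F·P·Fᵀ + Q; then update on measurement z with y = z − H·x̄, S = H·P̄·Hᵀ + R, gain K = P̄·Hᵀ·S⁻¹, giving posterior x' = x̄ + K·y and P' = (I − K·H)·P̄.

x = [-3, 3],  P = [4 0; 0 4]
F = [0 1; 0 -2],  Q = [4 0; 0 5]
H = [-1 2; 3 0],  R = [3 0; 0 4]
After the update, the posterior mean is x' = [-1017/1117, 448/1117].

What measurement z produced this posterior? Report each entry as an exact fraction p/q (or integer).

z = [2, -3]

x̄ = F·x = [3, -6]
P̄ = F·P·Fᵀ + Q = [8 -8; -8 21]
S = H·P̄·Hᵀ + R = [127 -72; -72 76]
K = P̄·Hᵀ·S⁻¹ = [-24/1117 330/1117; 518/1117 138/1117]
x' − x̄ = [-4368/1117, 7150/1117] = K·y
y = (KᵀK)⁻¹·Kᵀ·(x' − x̄) = [17, -12]
z = y + H·x̄ = [17, -12] + [-15, 9] = [2, -3]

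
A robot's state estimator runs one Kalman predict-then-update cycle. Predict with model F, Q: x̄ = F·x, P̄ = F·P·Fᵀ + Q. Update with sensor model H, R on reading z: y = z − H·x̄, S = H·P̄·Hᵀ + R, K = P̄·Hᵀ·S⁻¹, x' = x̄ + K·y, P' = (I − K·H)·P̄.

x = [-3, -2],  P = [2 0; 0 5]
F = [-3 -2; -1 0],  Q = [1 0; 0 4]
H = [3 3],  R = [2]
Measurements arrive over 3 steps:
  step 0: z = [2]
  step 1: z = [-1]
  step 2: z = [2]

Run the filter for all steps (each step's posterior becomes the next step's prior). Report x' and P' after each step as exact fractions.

step 0: x' = [97/103, -111/515], P' = [372/103 -354/103; -354/103 1794/515]
step 1: x' = [-102246/101749, 65237/101749], P' = [152254/101749 -141792/101749; -141792/101749 153712/101749]
step 2: x' = [10071640/11822363, -1768710/11822363], P' = [17181664/11822363 -16064550/11822363; -16064550/11822363 17529406/11822363]

step 0: x̄ = F·x = [13, 3]
step 0: P̄ = F·P·Fᵀ + Q = [39 6; 6 6]
step 0: y = z − H·x̄ = [-46]
step 0: S = H·P̄·Hᵀ + R = [515]
step 0: K = P̄·Hᵀ·S⁻¹ = [27/103; 36/515]
step 0: x' = x̄ + K·y = [97/103, -111/515]
step 0: P' = (I − K·H)·P̄ = [372/103 -354/103; -354/103 1794/515]
step 1: x̄ = F·x = [-1233/515, -97/103]
step 1: P̄ = F·P·Fᵀ + Q = [3191/515 408/103; 408/103 784/103]
step 1: y = z − H·x̄ = [4639/515]
step 1: S = H·P̄·Hᵀ + R = [101749/515]
step 1: K = P̄·Hᵀ·S⁻¹ = [15693/101749; 17880/101749]
step 1: x' = x̄ + K·y = [-102246/101749, 65237/101749]
step 1: P' = (I − K·H)·P̄ = [152254/101749 -141792/101749; -141792/101749 153712/101749]
step 2: x̄ = F·x = [176264/101749, 102246/101749]
step 2: P̄ = F·P·Fᵀ + Q = [385379/101749 173178/101749; 173178/101749 559250/101749]
step 2: y = z − H·x̄ = [-632032/101749]
step 2: S = H·P̄·Hᵀ + R = [11822363/101749]
step 2: K = P̄·Hᵀ·S⁻¹ = [1675671/11822363; 2197284/11822363]
step 2: x' = x̄ + K·y = [10071640/11822363, -1768710/11822363]
step 2: P' = (I − K·H)·P̄ = [17181664/11822363 -16064550/11822363; -16064550/11822363 17529406/11822363]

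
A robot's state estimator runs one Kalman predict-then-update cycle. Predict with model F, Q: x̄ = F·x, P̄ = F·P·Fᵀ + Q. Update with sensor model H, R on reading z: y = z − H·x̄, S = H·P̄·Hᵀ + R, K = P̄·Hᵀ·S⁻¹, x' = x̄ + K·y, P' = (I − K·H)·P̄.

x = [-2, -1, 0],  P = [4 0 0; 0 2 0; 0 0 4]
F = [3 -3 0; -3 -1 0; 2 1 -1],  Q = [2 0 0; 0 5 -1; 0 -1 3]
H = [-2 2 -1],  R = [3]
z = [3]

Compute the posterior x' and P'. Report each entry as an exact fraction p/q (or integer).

x' = [412/211, 1051/422, -845/422]
P' = [2791/211 3775/422 -3329/422; 3775/422 6363/844 -2893/844; -3329/422 -2893/844 7875/844]

x̄ = F·x = [-3, 7, -5]
P̄ = F·P·Fᵀ + Q = [56 -30 18; -30 43 -27; 18 -27 25]
y = z − H·x̄ = [-22]
S = H·P̄·Hᵀ + R = [844]
K = P̄·Hᵀ·S⁻¹ = [-95/422; 173/844; -115/844]
x' = x̄ + K·y = [412/211, 1051/422, -845/422]
P' = (I − K·H)·P̄ = [2791/211 3775/422 -3329/422; 3775/422 6363/844 -2893/844; -3329/422 -2893/844 7875/844]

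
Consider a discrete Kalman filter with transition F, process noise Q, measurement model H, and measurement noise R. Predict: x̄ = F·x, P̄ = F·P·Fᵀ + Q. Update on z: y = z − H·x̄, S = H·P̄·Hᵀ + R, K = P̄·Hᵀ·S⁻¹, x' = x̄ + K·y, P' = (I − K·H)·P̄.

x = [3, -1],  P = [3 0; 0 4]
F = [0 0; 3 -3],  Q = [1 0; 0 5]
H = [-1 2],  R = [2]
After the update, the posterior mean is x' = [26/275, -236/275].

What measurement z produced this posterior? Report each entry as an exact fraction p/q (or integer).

x̄ = F·x = [0, 12]
P̄ = F·P·Fᵀ + Q = [1 0; 0 68]
S = H·P̄·Hᵀ + R = [275]
K = P̄·Hᵀ·S⁻¹ = [-1/275; 136/275]
x' − x̄ = [26/275, -3536/275] = K·y
y = (KᵀK)⁻¹·Kᵀ·(x' − x̄) = [-26]
z = y + H·x̄ = [-26] + [24] = [-2]

z = [-2]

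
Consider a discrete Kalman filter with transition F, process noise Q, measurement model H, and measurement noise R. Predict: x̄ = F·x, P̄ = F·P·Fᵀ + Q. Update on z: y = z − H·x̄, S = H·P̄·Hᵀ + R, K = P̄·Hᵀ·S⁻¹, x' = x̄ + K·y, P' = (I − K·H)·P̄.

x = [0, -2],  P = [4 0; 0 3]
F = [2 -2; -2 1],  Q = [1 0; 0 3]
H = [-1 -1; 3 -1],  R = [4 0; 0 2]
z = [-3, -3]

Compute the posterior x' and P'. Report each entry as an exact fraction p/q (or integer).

x̄ = F·x = [4, -2]
P̄ = F·P·Fᵀ + Q = [29 -22; -22 22]
y = z − H·x̄ = [-1, -17]
S = H·P̄·Hᵀ + R = [11 -21; -21 417]
K = P̄·Hᵀ·S⁻¹ = [-105/691 526/2073; -308/691 -484/2073]
x' = x̄ + K·y = [-335/2073, 5006/2073]
P' = (I − K·H)·P̄ = [578/2073 682/2073; 682/2073 3014/2073]

x' = [-335/2073, 5006/2073]
P' = [578/2073 682/2073; 682/2073 3014/2073]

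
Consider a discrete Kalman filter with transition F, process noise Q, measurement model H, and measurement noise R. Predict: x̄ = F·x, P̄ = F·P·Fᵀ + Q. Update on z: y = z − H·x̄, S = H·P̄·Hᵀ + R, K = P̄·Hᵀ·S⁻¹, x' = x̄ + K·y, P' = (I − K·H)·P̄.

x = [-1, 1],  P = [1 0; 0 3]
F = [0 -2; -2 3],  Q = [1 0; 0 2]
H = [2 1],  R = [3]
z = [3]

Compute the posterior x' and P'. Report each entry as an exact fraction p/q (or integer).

x' = [-1, 37/8]
P' = [9 -33/2; -33/2 519/16]

x̄ = F·x = [-2, 5]
P̄ = F·P·Fᵀ + Q = [13 -18; -18 33]
y = z − H·x̄ = [2]
S = H·P̄·Hᵀ + R = [16]
K = P̄·Hᵀ·S⁻¹ = [1/2; -3/16]
x' = x̄ + K·y = [-1, 37/8]
P' = (I − K·H)·P̄ = [9 -33/2; -33/2 519/16]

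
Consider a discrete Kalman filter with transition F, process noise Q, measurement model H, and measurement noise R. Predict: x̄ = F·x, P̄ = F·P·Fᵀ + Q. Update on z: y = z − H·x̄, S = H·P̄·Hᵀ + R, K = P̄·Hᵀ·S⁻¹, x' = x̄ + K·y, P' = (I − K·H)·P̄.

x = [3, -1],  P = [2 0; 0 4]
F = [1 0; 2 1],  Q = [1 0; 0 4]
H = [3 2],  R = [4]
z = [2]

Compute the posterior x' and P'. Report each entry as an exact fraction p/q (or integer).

x' = [140/143, -3/13]
P' = [140/143 -16/13; -16/13 32/13]

x̄ = F·x = [3, 5]
P̄ = F·P·Fᵀ + Q = [3 4; 4 16]
y = z − H·x̄ = [-17]
S = H·P̄·Hᵀ + R = [143]
K = P̄·Hᵀ·S⁻¹ = [17/143; 4/13]
x' = x̄ + K·y = [140/143, -3/13]
P' = (I − K·H)·P̄ = [140/143 -16/13; -16/13 32/13]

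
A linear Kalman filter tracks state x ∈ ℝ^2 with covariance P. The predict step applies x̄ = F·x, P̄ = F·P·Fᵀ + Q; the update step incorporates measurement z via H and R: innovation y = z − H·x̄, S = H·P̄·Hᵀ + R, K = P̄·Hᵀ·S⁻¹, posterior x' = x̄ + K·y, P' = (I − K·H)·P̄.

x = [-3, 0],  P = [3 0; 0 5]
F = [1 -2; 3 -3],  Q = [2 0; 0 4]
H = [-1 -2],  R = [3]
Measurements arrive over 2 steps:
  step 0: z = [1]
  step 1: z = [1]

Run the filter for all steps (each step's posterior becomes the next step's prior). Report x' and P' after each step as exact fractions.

step 0: x̄ = F·x = [-3, -9]
step 0: P̄ = F·P·Fᵀ + Q = [25 39; 39 76]
step 0: y = z − H·x̄ = [-20]
step 0: S = H·P̄·Hᵀ + R = [488]
step 0: K = P̄·Hᵀ·S⁻¹ = [-103/488; -191/488]
step 0: x' = x̄ + K·y = [149/122, -143/122]
step 0: P' = (I − K·H)·P̄ = [1591/488 -641/488; -641/488 607/488]
step 1: x̄ = F·x = [435/122, 438/61]
step 1: P̄ = F·P·Fᵀ + Q = [7559/488 1773/61; 1773/61 4159/61]
step 1: y = z − H·x̄ = [2309/122]
step 1: S = H·P̄·Hᵀ + R = [198847/488]
step 1: K = P̄·Hᵀ·S⁻¹ = [-35927/198847; -80728/198847]
step 1: x' = x̄ + K·y = [29041/198847, -100090/198847]
step 1: P' = (I − K·H)·P̄ = [435113/198847 -163666/198847; -163666/198847 202925/198847]

step 0: x' = [149/122, -143/122], P' = [1591/488 -641/488; -641/488 607/488]
step 1: x' = [29041/198847, -100090/198847], P' = [435113/198847 -163666/198847; -163666/198847 202925/198847]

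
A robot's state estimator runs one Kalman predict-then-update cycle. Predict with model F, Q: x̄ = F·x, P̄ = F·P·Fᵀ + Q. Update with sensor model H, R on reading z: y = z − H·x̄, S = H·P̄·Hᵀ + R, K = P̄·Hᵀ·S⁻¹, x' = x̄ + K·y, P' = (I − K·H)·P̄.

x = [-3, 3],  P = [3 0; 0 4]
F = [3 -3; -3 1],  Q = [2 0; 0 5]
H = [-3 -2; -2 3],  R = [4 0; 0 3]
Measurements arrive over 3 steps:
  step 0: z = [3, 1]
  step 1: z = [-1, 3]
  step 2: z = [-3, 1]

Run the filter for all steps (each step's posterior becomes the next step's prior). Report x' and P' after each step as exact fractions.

step 0: x̄ = F·x = [-18, 12]
step 0: P̄ = F·P·Fᵀ + Q = [65 -39; -39 36]
step 0: y = z − H·x̄ = [-27, -71]
step 0: S = H·P̄·Hᵀ + R = [265 369; 369 1055]
step 0: K = P̄·Hᵀ·S⁻¹ = [-16146/71707 -11141/71707; -21159/143414 32685/143414]
step 0: x' = x̄ + K·y = [-63773/71707, -14187/71707]
step 0: P' = (I − K·H)·P̄ = [20046/71707 2223/71707; 2223/71707 35649/143414]
step 1: x̄ = F·x = [-148758/71707, 177132/71707]
step 1: P̄ = F·P·Fᵀ + Q = [888469/143414 -414423/143414; -414423/143414 1086871/143414]
step 1: y = z − H·x̄ = [-163717/71707, -613791/71707]
step 1: S = H·P̄·Hᵀ + R = [7944285/143414 881703/143414; 881703/143414 18739033/143414]
step 1: K = P̄·Hᵀ·S⁻¹ = [-36900688/172101769 -26001743/172101769; -146721049/1032610614 77417427/344203538]
step 1: x' = x̄ + K·y = [-1024751/3512281, 9160685/10536843]
step 1: P' = (I − K·H)·P̄ = [46062978/172101769 4706909/172101769; 4706909/172101769 251079917/1032610614]
step 2: x̄ = F·x = [-12234938/3512281, 18383444/10536843]
step 2: P̄ = F·P·Fᵀ + Q = [2101331707/344203538 -967247705/344203538; -967247705/344203538 7732085075/1032610614]
step 2: y = z − H·x̄ = [-104958083/10536843, -39341039/3512281]
step 2: S = H·P̄·Hᵀ + R = [56973821465/1032610614 1980058617/344203538; 1980058617/344203538 44241165127/344203538]
step 2: K = P̄·Hᵀ·S⁻¹ = [-781127721312/3644393607263 -550269754249/3644393607263; -1035563452565/7288787214526 1638928911045/7288787214526]
step 2: x' = x̄ + K·y = [1249276495529/3644393607263, 2337145375009/3644393607263]
step 2: P' = (I − K·H)·P̄ = [975011629326/3644393607263 99737998635/3644393607263; 99737998635/3644393607263 1771912909225/7288787214526]

step 0: x' = [-63773/71707, -14187/71707], P' = [20046/71707 2223/71707; 2223/71707 35649/143414]
step 1: x' = [-1024751/3512281, 9160685/10536843], P' = [46062978/172101769 4706909/172101769; 4706909/172101769 251079917/1032610614]
step 2: x' = [1249276495529/3644393607263, 2337145375009/3644393607263], P' = [975011629326/3644393607263 99737998635/3644393607263; 99737998635/3644393607263 1771912909225/7288787214526]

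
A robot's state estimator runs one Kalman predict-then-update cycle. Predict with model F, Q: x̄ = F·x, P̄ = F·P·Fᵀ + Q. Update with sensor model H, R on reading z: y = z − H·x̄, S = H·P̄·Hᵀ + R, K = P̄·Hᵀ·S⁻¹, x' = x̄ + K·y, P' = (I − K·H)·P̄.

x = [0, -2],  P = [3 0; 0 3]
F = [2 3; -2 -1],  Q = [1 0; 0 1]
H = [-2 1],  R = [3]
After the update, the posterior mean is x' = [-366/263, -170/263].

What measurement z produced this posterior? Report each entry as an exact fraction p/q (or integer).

z = [2]

x̄ = F·x = [-6, 2]
P̄ = F·P·Fᵀ + Q = [40 -21; -21 16]
S = H·P̄·Hᵀ + R = [263]
K = P̄·Hᵀ·S⁻¹ = [-101/263; 58/263]
x' − x̄ = [1212/263, -696/263] = K·y
y = (KᵀK)⁻¹·Kᵀ·(x' − x̄) = [-12]
z = y + H·x̄ = [-12] + [14] = [2]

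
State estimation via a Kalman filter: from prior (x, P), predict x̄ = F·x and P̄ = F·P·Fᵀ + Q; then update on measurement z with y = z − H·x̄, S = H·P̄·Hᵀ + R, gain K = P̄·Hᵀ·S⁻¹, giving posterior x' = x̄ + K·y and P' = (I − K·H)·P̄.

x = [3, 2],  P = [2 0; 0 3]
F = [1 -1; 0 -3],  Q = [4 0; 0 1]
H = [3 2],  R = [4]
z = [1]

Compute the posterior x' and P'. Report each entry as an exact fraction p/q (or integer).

x' = [151/61, -200/61]
P' = [144/61 -198/61; -198/61 1651/305]

x̄ = F·x = [1, -6]
P̄ = F·P·Fᵀ + Q = [9 9; 9 28]
y = z − H·x̄ = [10]
S = H·P̄·Hᵀ + R = [305]
K = P̄·Hᵀ·S⁻¹ = [9/61; 83/305]
x' = x̄ + K·y = [151/61, -200/61]
P' = (I − K·H)·P̄ = [144/61 -198/61; -198/61 1651/305]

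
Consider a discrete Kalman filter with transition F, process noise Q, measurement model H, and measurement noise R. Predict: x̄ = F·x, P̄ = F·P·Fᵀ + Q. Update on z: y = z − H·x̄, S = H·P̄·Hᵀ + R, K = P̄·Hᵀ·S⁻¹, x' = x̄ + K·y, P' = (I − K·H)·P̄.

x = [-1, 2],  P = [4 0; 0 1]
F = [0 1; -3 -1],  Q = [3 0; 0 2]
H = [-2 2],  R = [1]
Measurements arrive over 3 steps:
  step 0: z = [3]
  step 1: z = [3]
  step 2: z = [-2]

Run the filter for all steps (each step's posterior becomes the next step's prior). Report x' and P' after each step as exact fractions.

step 0: x' = [312/181, 581/181], P' = [624/181 619/181; 619/181 659/181]
step 1: x' = [207/731, 16607/9503], P' = [10482/5117 10196/5117; 10196/5117 145415/66521]
step 2: x' = [14317765/14991461, -896184/14991461], P' = [30325542/14991461 29437505/14991461; 29437505/14991461 32280703/14991461]

step 0: x̄ = F·x = [2, 1]
step 0: P̄ = F·P·Fᵀ + Q = [4 -1; -1 39]
step 0: y = z − H·x̄ = [5]
step 0: S = H·P̄·Hᵀ + R = [181]
step 0: K = P̄·Hᵀ·S⁻¹ = [-10/181; 80/181]
step 0: x' = x̄ + K·y = [312/181, 581/181]
step 0: P' = (I − K·H)·P̄ = [624/181 619/181; 619/181 659/181]
step 1: x̄ = F·x = [581/181, -1517/181]
step 1: P̄ = F·P·Fᵀ + Q = [1202/181 -2516/181; -2516/181 10351/181]
step 1: y = z − H·x̄ = [4739/181]
step 1: S = H·P̄·Hᵀ + R = [66521/181]
step 1: K = P̄·Hᵀ·S⁻¹ = [-572/5117; 25734/66521]
step 1: x' = x̄ + K·y = [207/731, 16607/9503]
step 1: P' = (I − K·H)·P̄ = [10482/5117 10196/5117; 10196/5117 145415/66521]
step 2: x̄ = F·x = [16607/9503, -24680/9503]
step 2: P̄ = F·P·Fᵀ + Q = [344978/66521 -543059/66521; -543059/66521 2300139/66521]
step 2: y = z − H·x̄ = [63568/9503]
step 2: S = H·P̄·Hᵀ + R = [14991461/66521]
step 2: K = P̄·Hᵀ·S⁻¹ = [-1776074/14991461; 5686396/14991461]
step 2: x' = x̄ + K·y = [14317765/14991461, -896184/14991461]
step 2: P' = (I − K·H)·P̄ = [30325542/14991461 29437505/14991461; 29437505/14991461 32280703/14991461]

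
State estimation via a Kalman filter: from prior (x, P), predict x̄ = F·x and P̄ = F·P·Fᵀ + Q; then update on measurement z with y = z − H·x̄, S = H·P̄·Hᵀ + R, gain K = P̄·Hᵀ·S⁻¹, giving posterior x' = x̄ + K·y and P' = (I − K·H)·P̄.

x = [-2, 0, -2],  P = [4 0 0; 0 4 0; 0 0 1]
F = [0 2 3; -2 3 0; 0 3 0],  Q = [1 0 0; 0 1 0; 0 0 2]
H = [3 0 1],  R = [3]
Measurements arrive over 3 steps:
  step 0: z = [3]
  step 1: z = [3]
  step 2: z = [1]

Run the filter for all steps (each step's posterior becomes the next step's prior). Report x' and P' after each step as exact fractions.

step 0: x' = [-372/419, 3944/419, 2310/419], P' = [490/419 -960/419 -1164/419; -960/419 10543/419 3204/419; -1164/419 3204/419 3822/419]
step 1: x' = [164291/129883, -237675/129883, -90525/129883], P' = [6477342/1688479 -13624257/1688479 -18116811/1688479; -13624257/1688479 38362047/1688479 42100974/1688479; -18116811/1688479 42100974/1688479 55466454/1688479]
step 2: x' = [13986207846/14444105075, -50691358784/14444105075, -1105391284/577764203], P' = [23188207646/14444105075 -36231253509/14444105075 -2292058473/577764203; -36231253509/14444105075 129344369411/14444105075 4677011316/577764203; -2292058473/577764203 4677011316/577764203 7137280842/577764203]

step 0: x̄ = F·x = [-6, 4, 0]
step 0: P̄ = F·P·Fᵀ + Q = [26 24 24; 24 53 36; 24 36 38]
step 0: y = z − H·x̄ = [21]
step 0: S = H·P̄·Hᵀ + R = [419]
step 0: K = P̄·Hᵀ·S⁻¹ = [102/419; 108/419; 110/419]
step 0: x' = x̄ + K·y = [-372/419, 3944/419, 2310/419]
step 0: P' = (I − K·H)·P̄ = [490/419 -960/419 -1164/419; -960/419 10543/419 3204/419; -1164/419 3204/419 3822/419]
step 1: x̄ = F·x = [14818/419, 12576/419, 11832/419]
step 1: P̄ = F·P·Fᵀ + Q = [115437/419 102918/419 92094/419; 102918/419 108786/419 100647/419; 92094/419 100647/419 95725/419]
step 1: y = z − H·x̄ = [-55029/419]
step 1: S = H·P̄·Hᵀ + R = [1688479/419]
step 1: K = P̄·Hᵀ·S⁻¹ = [438405/1688479; 409401/1688479; 372007/1688479]
step 1: x' = x̄ + K·y = [164291/129883, -237675/129883, -90525/129883]
step 1: P' = (I − K·H)·P̄ = [6477342/1688479 -13624257/1688479 -18116811/1688479; -13624257/1688479 38362047/1688479 42100974/1688479; -18116811/1688479 42100974/1688479 55466454/1688479]
step 2: x̄ = F·x = [-746925/129883, -1041607/129883, -713025/129883]
step 2: P̄ = F·P·Fᵀ + Q = [1159546441/1688479 772278942/1688479 609081048/1688479; 772278942/1688479 536347354/1688479 427003965/1688479; 609081048/1688479 427003965/1688479 348635381/1688479]
step 2: y = z − H·x̄ = [3083683/129883]
step 2: S = H·P̄·Hᵀ + R = [14444105075/1688479]
step 2: K = P̄·Hᵀ·S⁻¹ = [4087720371/14444105075; 2743840791/14444105075; 87035141/577764203]
step 2: x' = x̄ + K·y = [13986207846/14444105075, -50691358784/14444105075, -1105391284/577764203]
step 2: P' = (I − K·H)·P̄ = [23188207646/14444105075 -36231253509/14444105075 -2292058473/577764203; -36231253509/14444105075 129344369411/14444105075 4677011316/577764203; -2292058473/577764203 4677011316/577764203 7137280842/577764203]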